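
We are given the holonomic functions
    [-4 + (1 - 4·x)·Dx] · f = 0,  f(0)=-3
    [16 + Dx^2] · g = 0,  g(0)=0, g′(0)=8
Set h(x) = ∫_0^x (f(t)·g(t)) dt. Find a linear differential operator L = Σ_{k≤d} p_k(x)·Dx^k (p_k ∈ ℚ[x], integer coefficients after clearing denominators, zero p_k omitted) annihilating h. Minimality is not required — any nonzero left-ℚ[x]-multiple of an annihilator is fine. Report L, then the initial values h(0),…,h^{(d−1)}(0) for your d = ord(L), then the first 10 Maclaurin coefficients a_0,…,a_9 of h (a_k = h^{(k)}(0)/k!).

f: a_k = -3, -12, -48, -192, -768, -3072, -12288, -49152, -196608, -786432, …
g: a_k = 0, 8, 0, -64/3, 0, 256/15, 0, -2048/315, 0, 4096/2835, …
L₀ := L_f ⊗_s L_g (sym. prod.), ord ≤ 2.
h=∫h₀ ⇒ L = L₀·Dx.
L = (-16 + 64·x)·Dx + 8·Dx^2 + (-1 + 4·x)·Dx^3  (order 3).
h: a_k = 0, 0, -12, -32, -80, -256, -12928/15, -103424/35, -1085696/105, -34742272/945, …
ICs: h(0) = 0, h′(0) = 0, h′′(0) = -24.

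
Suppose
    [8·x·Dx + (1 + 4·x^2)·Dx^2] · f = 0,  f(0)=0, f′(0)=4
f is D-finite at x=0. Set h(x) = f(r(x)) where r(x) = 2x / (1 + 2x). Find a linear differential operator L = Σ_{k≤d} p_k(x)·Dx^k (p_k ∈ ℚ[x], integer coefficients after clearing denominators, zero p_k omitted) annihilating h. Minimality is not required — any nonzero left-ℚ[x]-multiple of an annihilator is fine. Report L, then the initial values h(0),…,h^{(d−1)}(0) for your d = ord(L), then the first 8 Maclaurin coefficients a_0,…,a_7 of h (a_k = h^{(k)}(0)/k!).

L = (4 + 40·x)·Dx + (1 + 4·x + 20·x^2)·Dx^2  (order 2).
h: a_k = 0, 8, -16, -32/3, 192, -2432/5, -2816/3, 71168/7, …
ICs: h(0) = 0, h′(0) = 8.

f: a_k = 0, 4, 0, -16/3, 0, 64/5, 0, -256/7, …
Substitute x→r, Dx→(1/r')Dx; clear ⇒ L₀.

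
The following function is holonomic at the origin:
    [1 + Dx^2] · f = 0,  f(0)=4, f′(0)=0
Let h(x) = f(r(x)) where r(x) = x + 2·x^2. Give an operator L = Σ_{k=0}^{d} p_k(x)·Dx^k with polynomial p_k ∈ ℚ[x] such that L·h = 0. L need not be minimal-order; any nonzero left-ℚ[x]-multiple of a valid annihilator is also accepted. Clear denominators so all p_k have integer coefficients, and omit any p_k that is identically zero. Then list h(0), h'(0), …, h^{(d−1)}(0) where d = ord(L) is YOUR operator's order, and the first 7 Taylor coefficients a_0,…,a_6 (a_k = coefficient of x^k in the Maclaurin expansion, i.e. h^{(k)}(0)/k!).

L = (1 + 12·x + 48·x^2 + 64·x^3) - 4·Dx + (1 + 4·x)·Dx^2  (order 2).
h: a_k = 4, 0, -2, -8, -47/6, 4/3, 719/180, …
ICs: h(0) = 4, h′(0) = 0.

f: a_k = 4, 0, -2, 0, 1/6, 0, -1/180, …
L₀ from L_f via x↦r, Dx↦r'^{-1}Dx.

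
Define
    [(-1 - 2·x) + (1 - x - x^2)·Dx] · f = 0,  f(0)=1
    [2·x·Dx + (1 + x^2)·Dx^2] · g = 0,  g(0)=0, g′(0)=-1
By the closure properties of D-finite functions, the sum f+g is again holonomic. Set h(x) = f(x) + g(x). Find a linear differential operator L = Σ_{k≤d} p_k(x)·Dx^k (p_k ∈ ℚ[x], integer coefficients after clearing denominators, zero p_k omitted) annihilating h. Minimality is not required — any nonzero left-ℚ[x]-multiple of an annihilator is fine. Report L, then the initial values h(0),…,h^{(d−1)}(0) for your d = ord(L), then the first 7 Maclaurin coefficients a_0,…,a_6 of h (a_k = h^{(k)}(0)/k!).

f: a_k = 1, 1, 2, 3, 5, 8, 13, …
g: a_k = 0, -1, 0, 1/3, 0, -1/5, 0, …
Sum ⇒ L₀ = lclm(L_f,L_g) in ℚ(x)⟨Dx⟩.
L = (-4 + 16·x + 64·x^2 + 72·x^3 + 66·x^4 + 6·x^6)·Dx + (10 + 24·x + 28·x^2 + 60·x^3 + 65·x^4 + 50·x^5 + 3·x^6 + 6·x^7)·Dx^2 + (-2 - 2·x - 2·x^2 + 8·x^3 + 5·x^4 + 11·x^5 + 6·x^6 + x^7 + x^8)·Dx^3  (order 3).
h: a_k = 1, 0, 2, 10/3, 5, 39/5, 13, …
ICs: h(0) = 1, h′(0) = 0, h′′(0) = 4.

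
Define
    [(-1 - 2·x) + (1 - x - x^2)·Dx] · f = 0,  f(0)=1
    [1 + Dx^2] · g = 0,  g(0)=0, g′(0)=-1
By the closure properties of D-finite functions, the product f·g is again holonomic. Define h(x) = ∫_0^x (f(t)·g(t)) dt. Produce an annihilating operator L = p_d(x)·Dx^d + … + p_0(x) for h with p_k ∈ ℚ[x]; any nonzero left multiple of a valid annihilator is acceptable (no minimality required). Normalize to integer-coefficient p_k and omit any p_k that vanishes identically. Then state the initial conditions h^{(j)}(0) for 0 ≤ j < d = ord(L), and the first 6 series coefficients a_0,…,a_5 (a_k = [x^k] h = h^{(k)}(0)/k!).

L = (1 + x + x^2)·Dx + (2 + 4·x)·Dx^2 + (-1 + x + x^2)·Dx^3  (order 3).
h: a_k = 0, 0, -1/2, -1/3, -11/24, -17/30, …
ICs: h(0) = 0, h′(0) = 0, h′′(0) = -1.

f: a_k = 1, 1, 2, 3, 5, 8, …
g: a_k = 0, -1, 0, 1/6, 0, -1/120, …
Product ⇒ symmetric product L₀, ord ≤ 2.
Integrate: L := L₀·Dx.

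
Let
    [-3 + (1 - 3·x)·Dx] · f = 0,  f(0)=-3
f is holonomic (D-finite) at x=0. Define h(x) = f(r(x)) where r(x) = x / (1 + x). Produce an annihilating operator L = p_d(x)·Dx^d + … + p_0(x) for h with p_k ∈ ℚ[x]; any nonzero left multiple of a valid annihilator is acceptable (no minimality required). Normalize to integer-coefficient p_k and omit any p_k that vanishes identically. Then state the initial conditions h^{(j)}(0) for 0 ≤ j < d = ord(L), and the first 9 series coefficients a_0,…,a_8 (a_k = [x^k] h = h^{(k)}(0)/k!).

f: a_k = -3, -9, -27, -81, -243, -729, -2187, -6561, -19683, …
f∘r: x↦r, Dx↦Dx/r' in L_f ⇒ L₀.
L = 3 + (-1 + x + 2·x^2)·Dx  (order 1).
h: a_k = -3, -9, -18, -36, -72, -144, -288, -576, -1152, …
ICs: h(0) = -3.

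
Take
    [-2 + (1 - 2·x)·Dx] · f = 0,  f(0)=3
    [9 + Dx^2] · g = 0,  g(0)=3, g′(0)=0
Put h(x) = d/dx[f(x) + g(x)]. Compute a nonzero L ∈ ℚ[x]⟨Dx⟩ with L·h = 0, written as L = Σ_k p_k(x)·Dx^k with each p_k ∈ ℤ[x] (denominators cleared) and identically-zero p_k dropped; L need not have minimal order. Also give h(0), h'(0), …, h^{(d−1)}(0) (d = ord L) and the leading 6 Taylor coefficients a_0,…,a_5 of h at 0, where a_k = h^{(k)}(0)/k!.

L = (684 - 432·x + 432·x^2) + (-99 + 306·x - 324·x^2 + 216·x^3)·Dx + (76 - 48·x + 48·x^2)·Dx^2 + (-11 + 34·x - 36·x^2 + 24·x^3)·Dx^3  (order 3).
h: a_k = 6, -3, 72, 465/2, 480, 45351/40, …
ICs: h(0) = 6, h′(0) = -3, h′′(0) = 144.

f: a_k = 3, 6, 12, 24, 48, 96, …
g: a_k = 3, 0, -27/2, 0, 81/8, 0, …
Weyl lclm of L_f,L_g ⇒ L₀ (ord ≤ 3).
h₀' ⇒ L via d/dx closure of L₀.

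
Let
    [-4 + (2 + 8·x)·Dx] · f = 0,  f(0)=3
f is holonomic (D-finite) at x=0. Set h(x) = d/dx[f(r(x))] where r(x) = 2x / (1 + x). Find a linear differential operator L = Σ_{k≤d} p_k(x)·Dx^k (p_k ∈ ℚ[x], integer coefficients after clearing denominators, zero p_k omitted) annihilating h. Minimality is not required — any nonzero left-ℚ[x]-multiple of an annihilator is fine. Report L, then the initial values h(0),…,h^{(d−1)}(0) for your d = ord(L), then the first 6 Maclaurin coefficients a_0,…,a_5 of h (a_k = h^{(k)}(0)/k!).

L = (-6 - 18·x) + (-1 - 10·x - 9·x^2)·Dx  (order 1).
h: a_k = 12, -72, 468, -3408, 26460, -212760, …
ICs: h(0) = 12.

f: a_k = 3, 6, -6, 12, -30, 84, …
Substitute x→r, Dx→(1/r')Dx; clear ⇒ L₀.
h=h₀': d/dx-closure on L₀ ⇒ L.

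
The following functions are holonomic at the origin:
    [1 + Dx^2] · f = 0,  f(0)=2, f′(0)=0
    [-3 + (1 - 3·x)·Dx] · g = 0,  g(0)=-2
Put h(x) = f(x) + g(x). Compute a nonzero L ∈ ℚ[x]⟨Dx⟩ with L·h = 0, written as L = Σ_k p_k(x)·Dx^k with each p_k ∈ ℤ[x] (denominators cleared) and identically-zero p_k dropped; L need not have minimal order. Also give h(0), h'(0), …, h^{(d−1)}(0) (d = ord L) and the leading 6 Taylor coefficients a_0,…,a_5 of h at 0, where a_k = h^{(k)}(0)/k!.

f: a_k = 2, 0, -1, 0, 1/12, 0, …
g: a_k = -2, -6, -18, -54, -162, -486, …
L₀ := lclm(L_f,L_g); ord L₀ ≤ 2+1.
L = (-165 + 18·x - 27·x^2) + (19 - 63·x + 27·x^2 - 27·x^3)·Dx + (-165 + 18·x - 27·x^2)·Dx^2 + (19 - 63·x + 27·x^2 - 27·x^3)·Dx^3  (order 3).
h: a_k = 0, -6, -19, -54, -1943/12, -486, …
ICs: h(0) = 0, h′(0) = -6, h′′(0) = -38.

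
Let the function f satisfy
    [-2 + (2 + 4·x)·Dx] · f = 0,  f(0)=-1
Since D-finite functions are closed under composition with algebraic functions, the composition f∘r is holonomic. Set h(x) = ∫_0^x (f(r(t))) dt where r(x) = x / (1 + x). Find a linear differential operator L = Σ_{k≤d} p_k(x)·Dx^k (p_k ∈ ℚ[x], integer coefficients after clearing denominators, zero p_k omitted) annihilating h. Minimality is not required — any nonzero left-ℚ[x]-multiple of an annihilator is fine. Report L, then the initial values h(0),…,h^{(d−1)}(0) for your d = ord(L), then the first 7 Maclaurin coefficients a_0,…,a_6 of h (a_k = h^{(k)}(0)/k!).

f: a_k = -1, -1, 1/2, -1/2, 5/8, -7/8, 21/16, …
Change of var in L_f (x↦r) gives L₀.
h=∫h₀ ⇒ L = L₀·Dx.
L = -Dx + (1 + 4·x + 3·x^2)·Dx^2  (order 2).
h: a_k = 0, -1, -1/2, 1/2, -5/8, 37/40, -25/16, …
ICs: h(0) = 0, h′(0) = -1.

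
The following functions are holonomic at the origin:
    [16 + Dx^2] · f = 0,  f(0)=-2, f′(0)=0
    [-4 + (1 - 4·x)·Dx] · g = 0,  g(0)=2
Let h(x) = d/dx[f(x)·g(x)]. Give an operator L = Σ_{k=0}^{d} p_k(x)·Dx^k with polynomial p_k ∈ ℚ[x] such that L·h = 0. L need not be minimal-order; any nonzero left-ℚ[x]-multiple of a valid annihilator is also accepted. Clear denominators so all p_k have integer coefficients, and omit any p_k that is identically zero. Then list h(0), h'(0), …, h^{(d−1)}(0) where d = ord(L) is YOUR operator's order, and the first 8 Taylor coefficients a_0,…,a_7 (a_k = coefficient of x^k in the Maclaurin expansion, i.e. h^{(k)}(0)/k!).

L = (-16 - 128·x + 256·x^2) + (-8 + 32·x)·Dx + (1 - 8·x + 16·x^2)·Dx^2  (order 2).
h: a_k = -16, -64, -384, -6656/3, -33280/3, -796672/15, -11153408/45, -71385088/63, …
ICs: h(0) = -16, h′(0) = -64.

f: a_k = -2, 0, 16, 0, -64/3, 0, 512/45, 0, …
g: a_k = 2, 8, 32, 128, 512, 2048, 8192, 32768, …
f·g: L₀ = L_f ⊗_s L_g, ord ≤ 2·1.
Derive L from L₀ (diff closure).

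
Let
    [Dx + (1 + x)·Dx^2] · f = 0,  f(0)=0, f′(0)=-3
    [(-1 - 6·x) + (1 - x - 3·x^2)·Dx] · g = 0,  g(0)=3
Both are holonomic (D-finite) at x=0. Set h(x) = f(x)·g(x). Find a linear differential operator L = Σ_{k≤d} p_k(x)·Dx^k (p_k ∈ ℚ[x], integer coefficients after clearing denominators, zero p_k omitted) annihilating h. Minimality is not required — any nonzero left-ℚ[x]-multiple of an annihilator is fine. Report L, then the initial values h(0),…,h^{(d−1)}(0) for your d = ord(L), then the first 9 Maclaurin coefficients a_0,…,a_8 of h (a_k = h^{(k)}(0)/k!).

L = (7 + 12·x) + (1 + 15·x + 15·x^2)·Dx + (-1 + 4·x^2 + 3·x^3)·Dx^2  (order 2).
h: a_k = 0, -9, -9/2, -69/2, -183/4, -3021/20, -1434/5, -103773/140, -448143/280, …
ICs: h(0) = 0, h′(0) = -9.

f: a_k = 0, -3, 3/2, -1, 3/4, -3/5, 1/2, -3/7, 3/8, …
g: a_k = 3, 3, 12, 21, 57, 120, 291, 651, 1524, …
h₀=f·g: eliminate ⇒ L₀, order ≤ 2·1.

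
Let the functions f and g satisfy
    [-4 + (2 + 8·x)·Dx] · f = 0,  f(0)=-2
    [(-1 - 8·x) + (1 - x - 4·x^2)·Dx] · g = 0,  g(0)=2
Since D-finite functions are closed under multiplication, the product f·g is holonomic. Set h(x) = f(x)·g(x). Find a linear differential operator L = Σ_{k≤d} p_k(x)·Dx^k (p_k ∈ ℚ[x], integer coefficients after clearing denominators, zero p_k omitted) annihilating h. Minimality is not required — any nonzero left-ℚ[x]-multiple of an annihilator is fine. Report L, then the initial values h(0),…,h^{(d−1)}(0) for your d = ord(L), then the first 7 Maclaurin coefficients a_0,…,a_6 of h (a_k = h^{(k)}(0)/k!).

f: a_k = -2, -4, 4, -8, 20, -56, 168, …
g: a_k = 2, 2, 10, 18, 58, 130, 362, …
Product ⇒ symmetric product L₀, ord ≤ 1.
L = (3 + 10·x + 24·x^2) + (-1 - 3·x + 8·x^2 + 16·x^3)·Dx  (order 1).
h: a_k = -4, -12, -20, -84, -124, -572, -732, …
ICs: h(0) = -4.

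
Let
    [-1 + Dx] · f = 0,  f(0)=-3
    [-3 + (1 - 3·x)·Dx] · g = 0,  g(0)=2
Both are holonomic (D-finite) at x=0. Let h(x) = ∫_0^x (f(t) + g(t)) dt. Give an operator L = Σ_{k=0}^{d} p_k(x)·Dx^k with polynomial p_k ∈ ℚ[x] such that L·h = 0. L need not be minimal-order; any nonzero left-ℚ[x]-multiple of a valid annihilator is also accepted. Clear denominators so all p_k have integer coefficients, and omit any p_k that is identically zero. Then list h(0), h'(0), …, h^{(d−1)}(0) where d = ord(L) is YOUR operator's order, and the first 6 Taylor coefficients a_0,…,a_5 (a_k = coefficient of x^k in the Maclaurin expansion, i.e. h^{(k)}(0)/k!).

f: a_k = -3, -3, -3/2, -1/2, -1/8, -1/40, …
g: a_k = 2, 6, 18, 54, 162, 486, …
Weyl lclm of L_f,L_g ⇒ L₀ (ord ≤ 2).
h=∫h₀ ⇒ L = L₀·Dx.
L = (15 + 9·x)·Dx + (-17 - 6·x + 9·x^2)·Dx^2 + (2 - 3·x - 9·x^2)·Dx^3  (order 3).
h: a_k = 0, -1, 3/2, 11/2, 107/8, 259/8, …
ICs: h(0) = 0, h′(0) = -1, h′′(0) = 3.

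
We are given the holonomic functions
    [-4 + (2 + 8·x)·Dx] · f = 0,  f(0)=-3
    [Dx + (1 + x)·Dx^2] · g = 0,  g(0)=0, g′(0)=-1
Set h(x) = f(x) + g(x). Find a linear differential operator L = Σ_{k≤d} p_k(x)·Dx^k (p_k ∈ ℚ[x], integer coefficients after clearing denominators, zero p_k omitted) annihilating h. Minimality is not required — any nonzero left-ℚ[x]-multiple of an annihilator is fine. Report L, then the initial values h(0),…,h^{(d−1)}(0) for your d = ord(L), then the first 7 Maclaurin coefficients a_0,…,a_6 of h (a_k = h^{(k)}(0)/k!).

f: a_k = -3, -6, 6, -12, 30, -84, 252, …
g: a_k = 0, -1, 1/2, -1/3, 1/4, -1/5, 1/6, …
Sum ⇒ L₀ = lclm(L_f,L_g) in ℚ(x)⟨Dx⟩.
L = (-8 + 4·x)·Dx + (-10 - 8·x + 20·x^2)·Dx^2 + (-1 - 3·x + 6·x^2 + 8·x^3)·Dx^3  (order 3).
h: a_k = -3, -7, 13/2, -37/3, 121/4, -421/5, 1513/6, …
ICs: h(0) = -3, h′(0) = -7, h′′(0) = 13.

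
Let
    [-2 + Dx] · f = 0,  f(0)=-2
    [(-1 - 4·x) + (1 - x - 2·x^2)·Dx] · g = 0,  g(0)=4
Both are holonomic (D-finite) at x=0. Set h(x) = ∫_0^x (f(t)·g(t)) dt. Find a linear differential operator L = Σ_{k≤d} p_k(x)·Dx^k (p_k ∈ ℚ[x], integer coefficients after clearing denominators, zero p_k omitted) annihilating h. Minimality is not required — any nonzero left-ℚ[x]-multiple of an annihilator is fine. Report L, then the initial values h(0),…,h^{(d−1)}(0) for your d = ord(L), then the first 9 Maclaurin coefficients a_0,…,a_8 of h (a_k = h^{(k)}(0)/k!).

L = (3 + 2·x - 4·x^2)·Dx + (-1 + x + 2·x^2)·Dx^2  (order 2).
h: a_k = 0, -8, -12, -56/3, -86/3, -232/5, -3476/45, -41768/315, -8117/35, …
ICs: h(0) = 0, h′(0) = -8.

f: a_k = -2, -4, -4, -8/3, -4/3, -8/15, -8/45, -16/315, -4/315, …
g: a_k = 4, 4, 12, 20, 44, 84, 172, 340, 684, …
f·g: L₀ = L_f ⊗_s L_g, ord ≤ 1·1.
h=∫h₀ ⇒ L = L₀·Dx.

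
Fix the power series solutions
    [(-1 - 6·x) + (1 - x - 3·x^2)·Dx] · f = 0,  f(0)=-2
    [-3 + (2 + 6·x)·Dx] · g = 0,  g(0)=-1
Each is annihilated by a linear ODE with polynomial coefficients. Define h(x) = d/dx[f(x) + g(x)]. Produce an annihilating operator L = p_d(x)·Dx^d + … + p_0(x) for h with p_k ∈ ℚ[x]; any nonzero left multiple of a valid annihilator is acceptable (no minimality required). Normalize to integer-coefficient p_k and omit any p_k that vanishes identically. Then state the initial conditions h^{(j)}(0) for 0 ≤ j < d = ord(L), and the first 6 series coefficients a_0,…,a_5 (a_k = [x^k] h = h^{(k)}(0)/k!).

f: a_k = -2, -2, -8, -14, -38, -80, …
g: a_k = -1, -3/2, 9/8, -27/16, 405/128, -1701/256, …
h₀=f+g: left-lcm gives L₀, ord ≤ 2.
h₀' ⇒ L via d/dx closure of L₀.
L = (-468 - 2754·x - 7452·x^2 - 6804·x^3 - 7290·x^4) + (-141 - 2052·x - 10179·x^2 - 21384·x^3 - 26001·x^4 - 21870·x^5)·Dx + (38 + 274·x + 546·x^2 - 234·x^3 - 2970·x^4 - 6642·x^5 - 4860·x^6)·Dx^2  (order 2).
h: a_k = -7/2, -55/4, -753/16, -4459/32, -110905/256, -550041/512, …
ICs: h(0) = -7/2, h′(0) = -55/4.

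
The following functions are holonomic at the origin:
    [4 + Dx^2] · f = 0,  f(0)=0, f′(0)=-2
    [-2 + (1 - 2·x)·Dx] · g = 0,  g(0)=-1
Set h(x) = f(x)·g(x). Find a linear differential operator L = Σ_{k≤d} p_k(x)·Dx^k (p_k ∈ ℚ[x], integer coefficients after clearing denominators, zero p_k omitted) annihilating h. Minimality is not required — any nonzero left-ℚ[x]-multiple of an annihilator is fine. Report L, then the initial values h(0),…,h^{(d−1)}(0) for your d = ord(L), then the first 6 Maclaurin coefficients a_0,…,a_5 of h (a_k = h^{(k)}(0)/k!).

L = (-4 + 8·x) + 4·Dx + (-1 + 2·x)·Dx^2  (order 2).
h: a_k = 0, 2, 4, 20/3, 40/3, 404/15, …
ICs: h(0) = 0, h′(0) = 2.

f: a_k = 0, -2, 0, 4/3, 0, -4/15, …
g: a_k = -1, -2, -4, -8, -16, -32, …
Product ⇒ symmetric product L₀, ord ≤ 2.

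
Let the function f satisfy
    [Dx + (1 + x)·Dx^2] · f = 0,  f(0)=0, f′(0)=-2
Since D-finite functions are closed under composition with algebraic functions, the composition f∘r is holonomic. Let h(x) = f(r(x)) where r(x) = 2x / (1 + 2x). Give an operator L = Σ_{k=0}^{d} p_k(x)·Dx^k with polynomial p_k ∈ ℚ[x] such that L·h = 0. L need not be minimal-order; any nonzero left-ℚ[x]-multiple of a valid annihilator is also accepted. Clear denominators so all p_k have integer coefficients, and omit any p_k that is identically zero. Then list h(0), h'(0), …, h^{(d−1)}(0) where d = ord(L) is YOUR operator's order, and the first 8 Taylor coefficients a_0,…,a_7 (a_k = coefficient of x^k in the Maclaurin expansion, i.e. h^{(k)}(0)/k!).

f: a_k = 0, -2, 1, -2/3, 1/2, -2/5, 1/3, -2/7, …
f∘r: x↦r, Dx↦Dx/r' in L_f ⇒ L₀.
L = (6 + 16·x)·Dx + (1 + 6·x + 8·x^2)·Dx^2  (order 2).
h: a_k = 0, -4, 12, -112/3, 120, -1984/5, 1344, -32512/7, …
ICs: h(0) = 0, h′(0) = -4.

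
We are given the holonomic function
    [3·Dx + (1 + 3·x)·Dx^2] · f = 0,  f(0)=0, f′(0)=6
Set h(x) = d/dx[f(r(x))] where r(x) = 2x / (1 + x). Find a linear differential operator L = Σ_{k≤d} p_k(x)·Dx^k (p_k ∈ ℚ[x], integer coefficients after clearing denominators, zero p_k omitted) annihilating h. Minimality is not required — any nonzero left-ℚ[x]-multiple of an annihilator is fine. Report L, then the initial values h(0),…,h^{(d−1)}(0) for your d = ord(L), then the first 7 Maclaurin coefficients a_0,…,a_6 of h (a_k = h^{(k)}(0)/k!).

L = (8 + 14·x) + (1 + 8·x + 7·x^2)·Dx  (order 1).
h: a_k = 12, -96, 684, -4800, 33612, -235296, 1647084, …
ICs: h(0) = 12.

f: a_k = 0, 6, -9, 18, -81/2, 486/5, -243, …
L₀ from L_f via x↦r, Dx↦r'^{-1}Dx.
Derive L from L₀ (diff closure).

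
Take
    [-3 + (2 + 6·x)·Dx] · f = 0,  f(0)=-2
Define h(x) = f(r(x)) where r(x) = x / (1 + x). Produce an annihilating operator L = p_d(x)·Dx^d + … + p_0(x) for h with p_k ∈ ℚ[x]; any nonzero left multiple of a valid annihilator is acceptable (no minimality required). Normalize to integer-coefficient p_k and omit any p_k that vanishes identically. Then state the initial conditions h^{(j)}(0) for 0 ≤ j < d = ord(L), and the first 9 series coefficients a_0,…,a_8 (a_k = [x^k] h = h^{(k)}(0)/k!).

L = -3 + (2 + 10·x + 8·x^2)·Dx  (order 1).
h: a_k = -2, -3, 21/4, -87/8, 1677/64, -9069/128, 106305/512, -658335/1024, 33903165/16384, …
ICs: h(0) = -2.

f: a_k = -2, -3, 9/4, -27/8, 405/64, -1701/128, 15309/512, -72171/1024, 2814669/16384, …
h₀=f(r): pull back L_f along r ⇒ L₀.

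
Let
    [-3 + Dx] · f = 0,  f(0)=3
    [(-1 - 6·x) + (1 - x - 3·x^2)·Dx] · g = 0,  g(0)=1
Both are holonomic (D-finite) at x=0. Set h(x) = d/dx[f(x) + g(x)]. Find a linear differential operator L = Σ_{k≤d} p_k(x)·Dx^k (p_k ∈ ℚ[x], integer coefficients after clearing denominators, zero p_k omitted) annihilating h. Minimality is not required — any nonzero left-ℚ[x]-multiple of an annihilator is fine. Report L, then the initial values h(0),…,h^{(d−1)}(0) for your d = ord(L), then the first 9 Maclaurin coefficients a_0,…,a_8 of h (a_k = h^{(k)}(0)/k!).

L = (54 + 774·x + 864·x^2 + 2916·x^3 + 1458·x^4) + (-33 - 252·x - 477·x^2 - 864·x^3 + 405·x^4 + 486·x^5)·Dx + (5 - 2·x + 63·x^2 - 36·x^3 - 297·x^4 - 162·x^5)·Dx^2  (order 2).
h: a_k = 10, 35, 123/2, 233/2, 1843/8, 24009/40, 122249/80, 2278027/560, 46737441/4480, …
ICs: h(0) = 10, h′(0) = 35.

f: a_k = 3, 9, 27/2, 27/2, 81/8, 243/40, 243/80, 729/560, 2187/4480, …
g: a_k = 1, 1, 4, 7, 19, 40, 97, 217, 508, …
f+g: L₀ = lclm(L_f,L_g), ord ≤ 1+1.
h₀' ⇒ L via d/dx closure of L₀.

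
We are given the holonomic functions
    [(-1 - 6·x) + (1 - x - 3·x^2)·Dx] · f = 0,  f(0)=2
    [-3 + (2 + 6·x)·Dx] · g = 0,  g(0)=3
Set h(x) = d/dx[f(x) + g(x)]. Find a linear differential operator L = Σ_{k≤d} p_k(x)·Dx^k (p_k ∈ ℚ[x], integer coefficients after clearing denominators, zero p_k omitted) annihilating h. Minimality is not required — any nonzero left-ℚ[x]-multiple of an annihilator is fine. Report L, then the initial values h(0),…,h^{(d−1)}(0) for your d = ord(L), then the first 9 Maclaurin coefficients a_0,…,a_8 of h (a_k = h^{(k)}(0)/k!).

f: a_k = 2, 2, 8, 14, 38, 80, 194, 434, 1016, …
g: a_k = 3, 9/2, -27/8, 81/16, -1215/128, 5103/256, -45927/1024, 216513/2048, -8444007/32768, …
h₀=f+g: left-lcm gives L₀, ord ≤ 2.
Differentiate: ansatz ord ≤ ord L₀ ⇒ L.
L = (-468 - 2754·x - 7452·x^2 - 6804·x^3 - 7290·x^4) + (-141 - 2052·x - 10179·x^2 - 21384·x^3 - 26001·x^4 - 21870·x^5)·Dx + (38 + 274·x + 546·x^2 - 234·x^3 - 2970·x^4 - 6642·x^5 - 4860·x^6)·Dx^2  (order 2).
h: a_k = 13/2, 37/4, 915/16, 3649/32, 127915/256, 458187/512, 7737415/2048, 24848281/4096, 1747192347/65536, …
ICs: h(0) = 13/2, h′(0) = 37/4.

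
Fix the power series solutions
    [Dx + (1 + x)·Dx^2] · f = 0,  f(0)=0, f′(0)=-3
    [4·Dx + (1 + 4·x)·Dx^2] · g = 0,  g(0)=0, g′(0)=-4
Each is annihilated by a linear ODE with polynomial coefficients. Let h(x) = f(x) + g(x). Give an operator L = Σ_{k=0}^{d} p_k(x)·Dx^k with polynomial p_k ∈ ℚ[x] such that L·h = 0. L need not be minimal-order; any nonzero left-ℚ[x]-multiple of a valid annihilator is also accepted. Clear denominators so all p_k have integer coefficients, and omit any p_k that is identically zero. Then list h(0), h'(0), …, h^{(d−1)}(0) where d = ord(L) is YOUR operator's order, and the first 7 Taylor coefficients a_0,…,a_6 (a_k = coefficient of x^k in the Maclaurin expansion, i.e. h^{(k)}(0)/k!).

L = 8·Dx + (10 + 16·x)·Dx^2 + (1 + 5·x + 4·x^2)·Dx^3  (order 3).
h: a_k = 0, -7, 19/2, -67/3, 259/4, -1027/5, 4099/6, …
ICs: h(0) = 0, h′(0) = -7, h′′(0) = 19.

f: a_k = 0, -3, 3/2, -1, 3/4, -3/5, 1/2, …
g: a_k = 0, -4, 8, -64/3, 64, -1024/5, 2048/3, …
L₀ := lclm(L_f,L_g); ord L₀ ≤ 2+2.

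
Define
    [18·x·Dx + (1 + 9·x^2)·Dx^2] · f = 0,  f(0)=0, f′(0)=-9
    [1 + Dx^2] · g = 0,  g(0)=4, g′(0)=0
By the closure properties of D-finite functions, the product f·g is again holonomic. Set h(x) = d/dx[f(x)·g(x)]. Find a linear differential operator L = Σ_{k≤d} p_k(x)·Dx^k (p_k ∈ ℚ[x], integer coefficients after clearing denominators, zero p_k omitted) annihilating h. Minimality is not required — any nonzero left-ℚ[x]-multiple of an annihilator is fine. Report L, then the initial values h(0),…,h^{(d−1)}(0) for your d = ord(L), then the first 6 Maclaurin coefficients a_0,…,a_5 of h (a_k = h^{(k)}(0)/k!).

L = (38998 + 738774·x^2 + 15162957·x^4 + 3032640·x^6 - 78732·x^8 - 1771470·x^10 + 531441·x^12) + (20772·x + 1033884·x^3 + 7902360·x^5 + 2624400·x^7 + 1180980·x^9 + 2125764·x^11)·Dx + (39368 + 755028·x^2 + 15369750·x^4 + 3887028·x^6 + 314928·x^8 - 1417176·x^10 + 1062882·x^12)·Dx^2 + (20772·x + 1033884·x^3 + 7902360·x^5 + 2624400·x^7 + 1180980·x^9 + 2125764·x^11)·Dx^3 + (370 + 16254·x^2 + 206793·x^4 + 854388·x^6 + 393660·x^8 + 354294·x^10 + 531441·x^12)·Dx^4  (order 4).
h: a_k = -36, 0, 378, 0, -6387/2, 0, …
ICs: h(0) = -36, h′(0) = 0, h′′(0) = 756, h′′′(0) = 0.

f: a_k = 0, -9, 0, 27, 0, -729/5, …
g: a_k = 4, 0, -2, 0, 1/6, 0, …
Product ⇒ symmetric product L₀, ord ≤ 4.
h₀' ⇒ L via d/dx closure of L₀.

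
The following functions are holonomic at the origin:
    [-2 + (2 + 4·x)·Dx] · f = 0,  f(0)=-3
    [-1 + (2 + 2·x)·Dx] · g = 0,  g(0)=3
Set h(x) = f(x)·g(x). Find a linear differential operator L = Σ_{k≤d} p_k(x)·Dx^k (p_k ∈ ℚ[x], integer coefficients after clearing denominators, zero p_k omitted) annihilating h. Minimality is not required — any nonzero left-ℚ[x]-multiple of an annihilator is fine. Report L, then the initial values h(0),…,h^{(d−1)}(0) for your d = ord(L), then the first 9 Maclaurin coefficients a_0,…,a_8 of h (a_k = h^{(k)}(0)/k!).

L = (-3 - 4·x) + (2 + 6·x + 4·x^2)·Dx  (order 1).
h: a_k = -9, -27/2, 9/8, -27/16, 333/128, -1053/256, 6813/1024, -22491/2048, 604629/32768, …
ICs: h(0) = -9.

f: a_k = -3, -3, 3/2, -3/2, 15/8, -21/8, 63/16, -99/16, 1287/128, …
g: a_k = 3, 3/2, -3/8, 3/16, -15/128, 21/256, -63/1024, 99/2048, -1287/32768, …
h₀=f·g: eliminate ⇒ L₀, order ≤ 1·1.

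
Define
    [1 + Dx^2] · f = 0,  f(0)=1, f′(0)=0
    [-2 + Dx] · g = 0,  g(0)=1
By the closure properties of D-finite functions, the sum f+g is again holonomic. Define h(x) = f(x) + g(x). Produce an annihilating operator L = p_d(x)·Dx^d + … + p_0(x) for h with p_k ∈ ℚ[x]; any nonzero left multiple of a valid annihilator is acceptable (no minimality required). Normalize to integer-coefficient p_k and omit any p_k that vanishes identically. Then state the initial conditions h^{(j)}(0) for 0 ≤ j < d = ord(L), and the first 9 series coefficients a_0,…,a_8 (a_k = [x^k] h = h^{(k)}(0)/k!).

f: a_k = 1, 0, -1/2, 0, 1/24, 0, -1/720, 0, 1/40320, …
g: a_k = 1, 2, 2, 4/3, 2/3, 4/15, 4/45, 8/315, 2/315, …
f+g: L₀ = lclm(L_f,L_g), ord ≤ 2+1.
L = -2 + Dx - 2·Dx^2 + Dx^3  (order 3).
h: a_k = 2, 2, 3/2, 4/3, 17/24, 4/15, 7/80, 8/315, 257/40320, …
ICs: h(0) = 2, h′(0) = 2, h′′(0) = 3.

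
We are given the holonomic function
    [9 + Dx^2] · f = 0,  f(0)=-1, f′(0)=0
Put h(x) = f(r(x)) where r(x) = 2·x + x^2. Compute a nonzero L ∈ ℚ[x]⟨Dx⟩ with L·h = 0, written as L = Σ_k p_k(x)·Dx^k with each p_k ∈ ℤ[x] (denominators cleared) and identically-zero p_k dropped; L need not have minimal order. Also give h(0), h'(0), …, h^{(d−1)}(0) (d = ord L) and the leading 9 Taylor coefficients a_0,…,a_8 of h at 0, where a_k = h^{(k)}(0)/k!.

f: a_k = -1, 0, 9/2, 0, -27/8, 0, 81/80, 0, -729/4480, …
f∘r: x↦r, Dx↦Dx/r' in L_f ⇒ L₀.
L = (36 + 108·x + 108·x^2 + 36·x^3) - Dx + (1 + x)·Dx^2  (order 2).
h: a_k = -1, 0, 18, 18, -99/2, -108, -81/5, 837/5, 55431/280, …
ICs: h(0) = -1, h′(0) = 0.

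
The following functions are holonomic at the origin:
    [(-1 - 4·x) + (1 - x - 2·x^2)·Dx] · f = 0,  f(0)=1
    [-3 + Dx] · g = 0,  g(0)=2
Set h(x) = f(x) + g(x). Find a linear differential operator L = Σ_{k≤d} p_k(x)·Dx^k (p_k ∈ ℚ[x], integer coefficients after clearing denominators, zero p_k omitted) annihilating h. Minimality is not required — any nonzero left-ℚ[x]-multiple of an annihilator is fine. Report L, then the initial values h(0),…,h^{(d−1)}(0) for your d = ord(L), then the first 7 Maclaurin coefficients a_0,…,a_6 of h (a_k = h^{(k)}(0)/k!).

f: a_k = 1, 1, 3, 5, 11, 21, 43, …
g: a_k = 2, 6, 9, 9, 27/4, 81/20, 81/40, …
Weyl lclm of L_f,L_g ⇒ L₀ (ord ≤ 2).
L = (-9 - 9·x - 126·x^2 - 72·x^3) + (-3 + 30·x + 51·x^2 - 36·x^3 - 36·x^4)·Dx + (2 - 9·x - 3·x^2 + 20·x^3 + 12·x^4)·Dx^2  (order 2).
h: a_k = 3, 7, 12, 14, 71/4, 501/20, 1801/40, …
ICs: h(0) = 3, h′(0) = 7.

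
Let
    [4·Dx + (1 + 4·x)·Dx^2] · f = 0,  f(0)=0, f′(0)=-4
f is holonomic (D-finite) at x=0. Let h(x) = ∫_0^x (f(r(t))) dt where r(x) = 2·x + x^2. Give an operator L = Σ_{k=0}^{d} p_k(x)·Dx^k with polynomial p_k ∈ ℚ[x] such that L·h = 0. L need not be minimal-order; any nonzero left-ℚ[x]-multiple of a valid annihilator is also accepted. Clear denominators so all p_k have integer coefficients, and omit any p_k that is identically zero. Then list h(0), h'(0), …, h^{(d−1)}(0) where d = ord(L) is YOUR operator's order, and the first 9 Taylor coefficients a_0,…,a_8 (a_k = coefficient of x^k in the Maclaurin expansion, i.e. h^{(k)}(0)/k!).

f: a_k = 0, -4, 8, -64/3, 64, -1024/5, 2048/3, -16384/7, 8192, …
h₀=f(r): pull back L_f along r ⇒ L₀.
h=∫h₀ ⇒ L = L₀·Dx.
L = (7 + 8·x + 4·x^2)·Dx^2 + (1 + 9·x + 12·x^2 + 4·x^3)·Dx^3  (order 3).
h: a_k = 0, 0, -4, 28/3, -104/3, 776/5, -11584/15, 12352/3, -161344/7, …
ICs: h(0) = 0, h′(0) = 0, h′′(0) = -8.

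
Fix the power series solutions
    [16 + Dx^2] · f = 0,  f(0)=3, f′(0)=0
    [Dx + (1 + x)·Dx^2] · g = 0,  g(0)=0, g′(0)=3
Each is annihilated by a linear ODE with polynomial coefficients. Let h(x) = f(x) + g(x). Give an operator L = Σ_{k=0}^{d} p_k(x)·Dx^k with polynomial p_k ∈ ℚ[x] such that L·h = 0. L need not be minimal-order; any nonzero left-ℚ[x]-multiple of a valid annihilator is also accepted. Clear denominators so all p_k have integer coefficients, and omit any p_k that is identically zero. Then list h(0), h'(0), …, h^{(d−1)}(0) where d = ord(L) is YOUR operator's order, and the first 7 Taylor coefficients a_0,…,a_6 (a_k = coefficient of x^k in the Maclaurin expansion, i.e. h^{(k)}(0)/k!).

L = (176 + 256·x + 128·x^2)·Dx + (144 + 400·x + 384·x^2 + 128·x^3)·Dx^2 + (11 + 16·x + 8·x^2)·Dx^3 + (9 + 25·x + 24·x^2 + 8·x^3)·Dx^4  (order 4).
h: a_k = 3, 3, -51/2, 1, 125/4, 3/5, -527/30, …
ICs: h(0) = 3, h′(0) = 3, h′′(0) = -51, h′′′(0) = 6.

f: a_k = 3, 0, -24, 0, 32, 0, -256/15, …
g: a_k = 0, 3, -3/2, 1, -3/4, 3/5, -1/2, …
L₀ := lclm(L_f,L_g); ord L₀ ≤ 2+2.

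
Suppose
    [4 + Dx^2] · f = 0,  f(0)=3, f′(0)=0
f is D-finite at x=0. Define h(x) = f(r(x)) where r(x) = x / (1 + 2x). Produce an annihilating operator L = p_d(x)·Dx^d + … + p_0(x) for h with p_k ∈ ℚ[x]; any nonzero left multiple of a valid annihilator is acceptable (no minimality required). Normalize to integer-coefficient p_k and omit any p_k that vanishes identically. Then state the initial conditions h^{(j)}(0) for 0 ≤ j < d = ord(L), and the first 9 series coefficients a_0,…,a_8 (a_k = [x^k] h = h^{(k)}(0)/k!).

f: a_k = 3, 0, -6, 0, 2, 0, -4/15, 0, 2/105, …
h₀=f(r): pull back L_f along r ⇒ L₀.
L = 4 + (4 + 24·x + 48·x^2 + 32·x^3)·Dx + (1 + 8·x + 24·x^2 + 32·x^3 + 16·x^4)·Dx^2  (order 2).
h: a_k = 3, 0, -6, 24, -70, 176, -6004/15, 4176/5, -33398/21, …
ICs: h(0) = 3, h′(0) = 0.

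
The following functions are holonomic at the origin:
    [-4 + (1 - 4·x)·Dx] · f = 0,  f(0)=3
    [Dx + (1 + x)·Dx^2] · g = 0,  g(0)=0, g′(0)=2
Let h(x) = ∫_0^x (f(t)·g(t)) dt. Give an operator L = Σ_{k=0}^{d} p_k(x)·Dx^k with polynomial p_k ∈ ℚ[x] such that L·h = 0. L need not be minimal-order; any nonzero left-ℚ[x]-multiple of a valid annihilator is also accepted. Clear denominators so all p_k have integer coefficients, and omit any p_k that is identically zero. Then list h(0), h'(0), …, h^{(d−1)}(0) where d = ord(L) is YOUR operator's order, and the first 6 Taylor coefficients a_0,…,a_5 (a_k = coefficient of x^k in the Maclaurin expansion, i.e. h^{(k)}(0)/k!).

L = 4·Dx + (7 + 12·x)·Dx^2 + (-1 + 3·x + 4·x^2)·Dx^3  (order 3).
h: a_k = 0, 0, 3, 7, 43/2, 137/2, …
ICs: h(0) = 0, h′(0) = 0, h′′(0) = 6.

f: a_k = 3, 12, 48, 192, 768, 3072, …
g: a_k = 0, 2, -1, 2/3, -1/2, 2/5, …
h₀=f·g: eliminate ⇒ L₀, order ≤ 1·2.
∫: right-multiply L₀ by Dx.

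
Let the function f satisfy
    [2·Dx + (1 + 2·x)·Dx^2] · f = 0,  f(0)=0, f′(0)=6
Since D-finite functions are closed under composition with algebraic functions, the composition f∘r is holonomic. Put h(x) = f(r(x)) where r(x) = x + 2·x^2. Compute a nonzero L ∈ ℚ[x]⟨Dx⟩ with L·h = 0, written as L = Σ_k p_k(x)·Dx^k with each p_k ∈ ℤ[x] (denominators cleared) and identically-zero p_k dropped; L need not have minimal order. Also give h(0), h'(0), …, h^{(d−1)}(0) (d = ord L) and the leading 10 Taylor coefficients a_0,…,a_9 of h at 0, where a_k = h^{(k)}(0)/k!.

L = (-2 + 8·x + 16·x^2)·Dx + (1 + 6·x + 12·x^2 + 16·x^3)·Dx^2  (order 2).
h: a_k = 0, 6, 6, -16, 12, 96/5, -64, 384/7, 96, -1024/3, …
ICs: h(0) = 0, h′(0) = 6.

f: a_k = 0, 6, -6, 8, -12, 96/5, -32, 384/7, -96, 512/3, …
L₀ from L_f via x↦r, Dx↦r'^{-1}Dx.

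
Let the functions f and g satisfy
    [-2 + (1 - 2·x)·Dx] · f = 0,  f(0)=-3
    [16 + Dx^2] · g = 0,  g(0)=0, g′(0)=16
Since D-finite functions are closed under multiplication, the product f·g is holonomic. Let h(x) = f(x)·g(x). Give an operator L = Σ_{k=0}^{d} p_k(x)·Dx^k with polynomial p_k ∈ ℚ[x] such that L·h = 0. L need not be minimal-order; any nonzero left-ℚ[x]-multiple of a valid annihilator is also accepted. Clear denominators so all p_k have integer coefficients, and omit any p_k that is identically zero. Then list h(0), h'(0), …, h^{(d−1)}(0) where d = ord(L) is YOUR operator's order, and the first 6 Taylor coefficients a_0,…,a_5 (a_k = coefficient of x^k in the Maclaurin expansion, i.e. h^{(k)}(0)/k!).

L = (-16 + 32·x) + 4·Dx + (-1 + 2·x)·Dx^2  (order 2).
h: a_k = 0, -48, -96, -64, -128, -1792/5, …
ICs: h(0) = 0, h′(0) = -48.

f: a_k = -3, -6, -12, -24, -48, -96, …
g: a_k = 0, 16, 0, -128/3, 0, 512/15, …
Sym-product of L_f,L_g gives L₀ (≤ ord 2).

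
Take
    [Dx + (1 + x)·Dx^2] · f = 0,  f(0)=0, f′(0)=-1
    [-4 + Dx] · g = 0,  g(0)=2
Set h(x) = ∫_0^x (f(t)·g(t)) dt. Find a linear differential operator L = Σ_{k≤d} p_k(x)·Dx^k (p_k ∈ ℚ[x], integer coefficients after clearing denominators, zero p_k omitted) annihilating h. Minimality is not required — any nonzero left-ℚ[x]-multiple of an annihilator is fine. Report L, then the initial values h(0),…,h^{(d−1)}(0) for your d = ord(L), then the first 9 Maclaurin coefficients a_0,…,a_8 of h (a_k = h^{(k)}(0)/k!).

f: a_k = 0, -1, 1/2, -1/3, 1/4, -1/5, 1/6, -1/7, 1/8, …
g: a_k = 2, 8, 16, 64/3, 64/3, 256/15, 512/45, 2048/315, 1024/315, …
Sym-product of L_f,L_g gives L₀ (≤ ord 2).
h=∫h₀ ⇒ L = L₀·Dx.
L = (12 + 16·x)·Dx + (-7 - 8·x)·Dx^2 + (1 + x)·Dx^3  (order 3).
h: a_k = 0, 0, -1, -7/3, -19/6, -31/10, -12/5, -97/63, -1067/1260, …
ICs: h(0) = 0, h′(0) = 0, h′′(0) = -2.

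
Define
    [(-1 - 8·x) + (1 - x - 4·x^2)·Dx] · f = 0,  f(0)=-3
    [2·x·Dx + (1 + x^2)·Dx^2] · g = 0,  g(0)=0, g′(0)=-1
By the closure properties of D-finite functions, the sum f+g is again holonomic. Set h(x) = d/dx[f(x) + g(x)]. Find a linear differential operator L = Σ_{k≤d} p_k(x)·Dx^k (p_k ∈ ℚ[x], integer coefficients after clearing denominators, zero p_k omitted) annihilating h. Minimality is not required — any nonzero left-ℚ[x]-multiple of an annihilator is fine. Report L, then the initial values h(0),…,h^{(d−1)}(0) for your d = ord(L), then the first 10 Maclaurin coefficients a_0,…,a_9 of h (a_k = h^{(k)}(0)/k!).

f: a_k = -3, -3, -15, -27, -87, -195, -543, -1323, -3495, -8787, …
g: a_k = 0, -1, 0, 1/3, 0, -1/5, 0, 1/7, 0, -1/9, …
Sum ⇒ L₀ = lclm(L_f,L_g) in ℚ(x)⟨Dx⟩.
Differentiate: ansatz ord ≤ ord L₀ ⇒ L.
L = (-10 + 40·x + 478·x^2 + 864·x^3 + 2496·x^4 + 384·x^6) + (28 + 246·x + 316·x^2 + 1182·x^3 + 752·x^4 + 2048·x^5 + 48·x^6 + 384·x^7)·Dx + (-5 - 8·x - 32·x^2 + 104·x^3 + 197·x^4 + 128·x^5 + 288·x^6 + 16·x^7 + 64·x^8)·Dx^2  (order 2).
h: a_k = -4, -30, -80, -348, -976, -3258, -9260, -27960, -79084, -227670, …
ICs: h(0) = -4, h′(0) = -30.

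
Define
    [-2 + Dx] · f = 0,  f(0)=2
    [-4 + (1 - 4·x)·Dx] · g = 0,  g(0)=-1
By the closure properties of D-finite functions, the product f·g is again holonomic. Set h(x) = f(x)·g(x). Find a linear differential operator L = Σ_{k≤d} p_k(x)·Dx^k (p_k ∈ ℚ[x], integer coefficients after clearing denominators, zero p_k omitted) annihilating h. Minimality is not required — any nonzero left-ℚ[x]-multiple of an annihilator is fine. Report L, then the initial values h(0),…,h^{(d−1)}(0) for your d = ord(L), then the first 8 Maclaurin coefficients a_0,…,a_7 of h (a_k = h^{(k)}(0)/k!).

L = (6 - 8·x) + (-1 + 4·x)·Dx  (order 1).
h: a_k = -2, -12, -52, -632/3, -844, -50648/15, -607784/45, -5672656/105, …
ICs: h(0) = -2.

f: a_k = 2, 4, 4, 8/3, 4/3, 8/15, 8/45, 16/315, …
g: a_k = -1, -4, -16, -64, -256, -1024, -4096, -16384, …
Product ⇒ symmetric product L₀, ord ≤ 1.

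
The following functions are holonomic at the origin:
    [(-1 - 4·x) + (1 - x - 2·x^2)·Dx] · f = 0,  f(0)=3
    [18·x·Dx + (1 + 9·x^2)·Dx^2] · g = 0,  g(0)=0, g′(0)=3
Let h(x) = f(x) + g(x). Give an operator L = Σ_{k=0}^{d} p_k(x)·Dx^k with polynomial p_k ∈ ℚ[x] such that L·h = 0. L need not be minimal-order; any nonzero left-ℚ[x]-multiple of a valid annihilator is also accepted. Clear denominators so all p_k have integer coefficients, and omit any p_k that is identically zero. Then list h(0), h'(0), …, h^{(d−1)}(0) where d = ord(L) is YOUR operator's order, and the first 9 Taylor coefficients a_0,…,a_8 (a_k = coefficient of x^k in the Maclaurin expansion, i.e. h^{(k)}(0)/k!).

f: a_k = 3, 3, 9, 15, 33, 63, 129, 255, 513, …
g: a_k = 0, 3, 0, -9, 0, 243/5, 0, -2187/7, 0, …
Sum ⇒ L₀ = lclm(L_f,L_g) in ℚ(x)⟨Dx⟩.
L = (-18 + 72·x + 918·x^2 + 1872·x^3 + 4608·x^4 + 1296·x^6)·Dx + (8 + 30·x + 278·x^3 + 1788·x^4 + 3216·x^5 + 324·x^6 + 1296·x^7)·Dx^2 + (-1 - 4·x - 24·x^2 - 4·x^3 - 103·x^4 + 300·x^5 + 312·x^6 + 108·x^7 + 216·x^8)·Dx^3  (order 3).
h: a_k = 3, 6, 9, 6, 33, 558/5, 129, -402/7, 513, …
ICs: h(0) = 3, h′(0) = 6, h′′(0) = 18.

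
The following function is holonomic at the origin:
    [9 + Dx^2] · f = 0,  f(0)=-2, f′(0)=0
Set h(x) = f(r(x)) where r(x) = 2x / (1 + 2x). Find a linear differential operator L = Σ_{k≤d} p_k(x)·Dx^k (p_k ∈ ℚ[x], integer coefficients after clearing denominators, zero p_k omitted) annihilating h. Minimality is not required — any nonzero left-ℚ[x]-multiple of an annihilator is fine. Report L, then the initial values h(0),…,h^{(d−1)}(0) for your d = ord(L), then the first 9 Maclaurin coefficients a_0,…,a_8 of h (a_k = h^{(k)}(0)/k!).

f: a_k = -2, 0, 9, 0, -27/4, 0, 81/40, 0, -729/2240, …
f∘r: x↦r, Dx↦Dx/r' in L_f ⇒ L₀.
L = 36 + (4 + 24·x + 48·x^2 + 32·x^3)·Dx + (1 + 8·x + 24·x^2 + 32·x^3 + 16·x^4)·Dx^2  (order 2).
h: a_k = -2, 0, 36, -144, 324, -288, -6552/5, 44064/5, -1174212/35, …
ICs: h(0) = -2, h′(0) = 0.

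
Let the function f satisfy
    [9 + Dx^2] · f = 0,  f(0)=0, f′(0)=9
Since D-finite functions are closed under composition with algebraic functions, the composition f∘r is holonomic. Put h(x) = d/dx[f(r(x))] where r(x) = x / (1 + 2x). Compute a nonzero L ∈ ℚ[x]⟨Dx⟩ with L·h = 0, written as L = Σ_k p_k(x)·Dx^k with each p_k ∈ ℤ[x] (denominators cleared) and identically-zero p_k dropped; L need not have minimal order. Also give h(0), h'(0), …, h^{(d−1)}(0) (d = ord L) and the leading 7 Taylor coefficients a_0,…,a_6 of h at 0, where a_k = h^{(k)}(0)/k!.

L = (33 + 96·x + 96·x^2) + (12 + 72·x + 144·x^2 + 96·x^3)·Dx + (1 + 8·x + 24·x^2 + 32·x^3 + 16·x^4)·Dx^2  (order 2).
h: a_k = 9, -36, 135/2, 36, -6957/8, 8775/2, -1288449/80, …
ICs: h(0) = 9, h′(0) = -36.

f: a_k = 0, 9, 0, -27/2, 0, 243/40, 0, …
L₀ from L_f via x↦r, Dx↦r'^{-1}Dx.
h₀' ⇒ L via d/dx closure of L₀.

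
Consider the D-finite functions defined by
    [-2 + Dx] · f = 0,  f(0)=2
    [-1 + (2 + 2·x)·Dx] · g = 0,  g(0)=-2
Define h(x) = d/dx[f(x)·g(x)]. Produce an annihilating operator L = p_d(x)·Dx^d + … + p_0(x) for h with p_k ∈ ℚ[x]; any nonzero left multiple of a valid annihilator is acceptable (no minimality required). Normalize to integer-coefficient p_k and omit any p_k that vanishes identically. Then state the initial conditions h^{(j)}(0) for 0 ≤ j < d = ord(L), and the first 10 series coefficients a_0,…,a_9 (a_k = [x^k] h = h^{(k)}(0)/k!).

f: a_k = 2, 4, 4, 8/3, 4/3, 8/15, 8/45, 16/315, 4/315, 8/2835, …
g: a_k = -2, -1, 1/4, -1/8, 5/64, -7/128, 21/512, -33/1024, 429/16384, -715/32768, …
L₀ := L_f ⊗_s L_g (sym. prod.), ord ≤ 1.
h=h₀': d/dx-closure on L₀ ⇒ L.
L = (23 + 40·x + 16·x^2) + (-10 - 18·x - 8·x^2)·Dx  (order 1).
h: a_k = -10, -23, -103/4, -449/24, -1949/192, -1643/384, -36047/23040, -135617/322560, -815221/5160960, 833449/92897280, …
ICs: h(0) = -10.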